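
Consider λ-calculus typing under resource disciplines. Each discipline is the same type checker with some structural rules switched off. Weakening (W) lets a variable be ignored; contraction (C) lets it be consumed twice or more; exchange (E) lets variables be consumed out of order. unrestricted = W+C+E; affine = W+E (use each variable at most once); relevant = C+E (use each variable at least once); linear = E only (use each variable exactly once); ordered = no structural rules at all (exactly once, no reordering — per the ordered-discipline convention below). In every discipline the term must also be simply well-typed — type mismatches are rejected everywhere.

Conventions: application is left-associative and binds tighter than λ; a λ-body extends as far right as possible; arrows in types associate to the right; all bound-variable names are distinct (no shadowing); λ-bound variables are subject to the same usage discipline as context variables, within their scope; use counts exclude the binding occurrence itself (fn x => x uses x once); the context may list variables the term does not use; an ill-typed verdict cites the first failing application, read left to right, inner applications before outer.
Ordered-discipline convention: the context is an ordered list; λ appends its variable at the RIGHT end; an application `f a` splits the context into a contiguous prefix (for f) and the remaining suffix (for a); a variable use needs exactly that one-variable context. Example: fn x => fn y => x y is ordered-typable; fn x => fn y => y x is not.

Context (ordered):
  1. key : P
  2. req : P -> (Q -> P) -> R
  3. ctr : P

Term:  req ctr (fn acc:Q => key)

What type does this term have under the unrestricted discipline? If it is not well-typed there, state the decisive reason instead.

term : R
usage: key: 1, req: 1, ctr: 1, acc (bound): 0
uses in reading order: req, ctr, key
typing: well-typed — term : R
across the five disciplines: ordered ✗; linear ✗; affine ✓; relevant ✗; unrestricted ✓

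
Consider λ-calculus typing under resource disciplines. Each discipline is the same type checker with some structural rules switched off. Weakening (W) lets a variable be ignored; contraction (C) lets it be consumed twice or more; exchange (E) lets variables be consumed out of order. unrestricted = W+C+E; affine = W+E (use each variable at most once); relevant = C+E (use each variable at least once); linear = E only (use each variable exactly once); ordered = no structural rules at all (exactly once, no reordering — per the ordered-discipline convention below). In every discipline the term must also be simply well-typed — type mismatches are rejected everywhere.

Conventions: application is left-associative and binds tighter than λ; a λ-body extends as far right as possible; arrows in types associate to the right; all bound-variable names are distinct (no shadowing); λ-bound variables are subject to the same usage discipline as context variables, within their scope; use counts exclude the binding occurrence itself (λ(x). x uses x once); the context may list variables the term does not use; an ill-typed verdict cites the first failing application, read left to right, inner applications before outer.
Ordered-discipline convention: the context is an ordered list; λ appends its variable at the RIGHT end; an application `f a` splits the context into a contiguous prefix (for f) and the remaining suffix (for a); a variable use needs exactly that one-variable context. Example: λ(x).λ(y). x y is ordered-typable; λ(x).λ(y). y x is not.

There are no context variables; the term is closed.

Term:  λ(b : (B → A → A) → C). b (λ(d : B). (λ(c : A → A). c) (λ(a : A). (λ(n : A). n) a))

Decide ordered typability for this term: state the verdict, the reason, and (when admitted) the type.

no — needs weakening: d unused
variable uses: b [bound]=1; d [bound]=0; c [bound]=1; a [bound]=1; n [bound]=1
left-to-right use order: b, c, n, a
typing: well-typed at ((B → A → A) → C) → C
all disciplines: ordered ✗ · linear ✗ · affine ✓ · relevant ✗ · unrestricted ✓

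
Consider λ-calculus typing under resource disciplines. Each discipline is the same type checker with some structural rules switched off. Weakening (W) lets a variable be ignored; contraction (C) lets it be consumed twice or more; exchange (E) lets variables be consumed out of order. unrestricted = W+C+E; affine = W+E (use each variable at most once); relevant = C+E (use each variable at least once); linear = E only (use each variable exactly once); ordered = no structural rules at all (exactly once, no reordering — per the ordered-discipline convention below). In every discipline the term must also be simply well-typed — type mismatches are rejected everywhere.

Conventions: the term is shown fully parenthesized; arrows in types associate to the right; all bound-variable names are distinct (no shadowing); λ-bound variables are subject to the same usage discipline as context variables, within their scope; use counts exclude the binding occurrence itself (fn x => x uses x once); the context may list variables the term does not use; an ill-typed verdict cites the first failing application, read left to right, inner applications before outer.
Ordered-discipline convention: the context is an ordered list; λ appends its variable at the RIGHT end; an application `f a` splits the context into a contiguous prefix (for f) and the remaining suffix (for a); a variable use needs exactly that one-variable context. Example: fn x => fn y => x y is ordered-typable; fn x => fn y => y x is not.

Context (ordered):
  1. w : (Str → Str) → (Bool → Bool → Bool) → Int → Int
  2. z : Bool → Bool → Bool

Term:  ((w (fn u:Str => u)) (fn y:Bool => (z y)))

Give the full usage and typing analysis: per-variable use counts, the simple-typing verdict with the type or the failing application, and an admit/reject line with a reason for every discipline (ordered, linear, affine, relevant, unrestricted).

usage: w: 1, z: 1, u [bound]: 1, y [bound]: 1
left-to-right use order: w, u, z, y
typing: the term checks, with type Int → Int
ordered: ✓ — w, z, u, y once each; derivable with no W/C/E
linear: ✓ — w, z, u, y: one use apiece
affine: ✓ — w, z, u, y: no repeats, contraction unneeded
relevant: ✓ — at least one use each (w, z, u, y)
unrestricted: ✓ — type-checks (Int → Int) and nothing is barred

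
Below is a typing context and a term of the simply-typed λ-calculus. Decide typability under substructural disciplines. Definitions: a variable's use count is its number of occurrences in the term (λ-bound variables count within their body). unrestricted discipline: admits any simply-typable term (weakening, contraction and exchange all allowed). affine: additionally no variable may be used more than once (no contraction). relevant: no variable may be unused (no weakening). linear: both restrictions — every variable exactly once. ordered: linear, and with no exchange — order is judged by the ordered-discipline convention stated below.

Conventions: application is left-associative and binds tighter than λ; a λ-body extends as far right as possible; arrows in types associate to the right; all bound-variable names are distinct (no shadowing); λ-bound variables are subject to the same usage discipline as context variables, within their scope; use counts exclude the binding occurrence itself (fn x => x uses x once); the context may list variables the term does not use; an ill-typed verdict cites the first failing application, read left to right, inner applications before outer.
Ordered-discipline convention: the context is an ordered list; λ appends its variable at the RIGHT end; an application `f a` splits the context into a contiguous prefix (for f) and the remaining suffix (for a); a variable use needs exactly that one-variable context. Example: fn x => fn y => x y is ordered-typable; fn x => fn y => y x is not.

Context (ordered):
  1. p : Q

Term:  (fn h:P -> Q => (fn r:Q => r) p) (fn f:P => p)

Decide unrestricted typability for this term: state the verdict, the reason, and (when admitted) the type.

yes — simply typable at Q; W, C, E all held; term : Q
usage: p: 2; h (λ-bound): 0; r (λ-bound): 1; f (λ-bound): 0
uses in reading order: r, p, p
typing: ✓ — Q
per-discipline verdicts: ordered ✗, linear ✗, affine ✗, relevant ✗, unrestricted ✓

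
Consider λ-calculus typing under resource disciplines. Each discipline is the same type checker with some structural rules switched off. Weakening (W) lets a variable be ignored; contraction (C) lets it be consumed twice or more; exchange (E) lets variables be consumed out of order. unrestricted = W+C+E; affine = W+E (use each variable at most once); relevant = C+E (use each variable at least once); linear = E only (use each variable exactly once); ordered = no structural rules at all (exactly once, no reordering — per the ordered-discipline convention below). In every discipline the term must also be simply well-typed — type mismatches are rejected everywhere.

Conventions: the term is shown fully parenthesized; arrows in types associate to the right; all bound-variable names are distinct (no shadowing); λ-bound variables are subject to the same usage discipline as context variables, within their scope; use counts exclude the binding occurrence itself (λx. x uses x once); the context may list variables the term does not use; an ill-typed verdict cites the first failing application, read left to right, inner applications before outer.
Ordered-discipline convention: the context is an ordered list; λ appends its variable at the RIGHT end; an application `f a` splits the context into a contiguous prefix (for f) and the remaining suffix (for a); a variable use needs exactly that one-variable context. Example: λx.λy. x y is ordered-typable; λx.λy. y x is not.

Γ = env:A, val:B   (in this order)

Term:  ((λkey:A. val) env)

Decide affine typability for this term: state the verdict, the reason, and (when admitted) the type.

yes — at most one use each (env, val, key); term : B
usage: env=1; val=1; key [bound]=0
order of uses: val, env
typing: ✓ — B
summary: ordered ✗ · linear ✗ · affine ✓ · relevant ✗ · unrestricted ✓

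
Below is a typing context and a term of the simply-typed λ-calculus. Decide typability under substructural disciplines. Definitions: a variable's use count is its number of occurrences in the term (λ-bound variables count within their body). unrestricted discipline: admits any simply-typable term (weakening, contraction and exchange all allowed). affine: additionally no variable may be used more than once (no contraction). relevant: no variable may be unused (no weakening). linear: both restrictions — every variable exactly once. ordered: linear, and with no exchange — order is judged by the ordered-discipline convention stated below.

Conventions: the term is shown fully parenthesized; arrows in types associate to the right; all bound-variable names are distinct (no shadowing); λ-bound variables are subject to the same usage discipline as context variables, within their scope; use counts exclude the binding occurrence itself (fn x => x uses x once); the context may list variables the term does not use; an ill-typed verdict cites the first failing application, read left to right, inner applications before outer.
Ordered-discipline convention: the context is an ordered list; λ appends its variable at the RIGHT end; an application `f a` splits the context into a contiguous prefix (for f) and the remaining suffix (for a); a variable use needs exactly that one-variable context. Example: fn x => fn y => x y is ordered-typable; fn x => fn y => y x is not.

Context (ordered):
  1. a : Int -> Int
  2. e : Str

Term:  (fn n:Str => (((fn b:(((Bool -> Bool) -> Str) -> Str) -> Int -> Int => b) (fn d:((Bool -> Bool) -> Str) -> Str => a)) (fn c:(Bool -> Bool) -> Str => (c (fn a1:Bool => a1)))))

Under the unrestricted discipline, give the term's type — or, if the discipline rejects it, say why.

term : Str -> Int -> Int
usage: a: 1; e: 0; n (bound): 0; b (bound): 1; d (bound): 0; c (bound): 1; a1 (bound): 1
use order (left to right): b, a, c, a1
typing: the term checks, with type Str -> Int -> Int
summary: ordered ✗; linear ✗; affine ✓; relevant ✗; unrestricted ✓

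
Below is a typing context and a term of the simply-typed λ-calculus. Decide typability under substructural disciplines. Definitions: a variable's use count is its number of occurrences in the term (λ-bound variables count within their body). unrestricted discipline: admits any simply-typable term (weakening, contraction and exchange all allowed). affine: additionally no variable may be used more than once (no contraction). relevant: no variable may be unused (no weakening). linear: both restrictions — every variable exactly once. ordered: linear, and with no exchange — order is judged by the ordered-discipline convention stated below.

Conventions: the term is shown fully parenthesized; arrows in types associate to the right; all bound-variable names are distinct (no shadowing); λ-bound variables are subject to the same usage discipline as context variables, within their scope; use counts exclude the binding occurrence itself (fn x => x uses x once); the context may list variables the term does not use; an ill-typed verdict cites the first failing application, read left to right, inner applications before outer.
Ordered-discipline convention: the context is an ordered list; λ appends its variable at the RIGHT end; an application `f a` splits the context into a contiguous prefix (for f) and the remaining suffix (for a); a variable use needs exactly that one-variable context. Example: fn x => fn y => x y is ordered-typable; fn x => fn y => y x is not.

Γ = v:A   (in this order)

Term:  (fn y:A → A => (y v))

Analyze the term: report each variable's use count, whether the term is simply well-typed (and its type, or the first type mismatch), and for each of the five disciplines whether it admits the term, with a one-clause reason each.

counts: v ×1; y (bound) ×1
order of uses: y, v
typing: ✓ — (A → A) → A
ordered ✗ (no ordered split (uses run y, v))
linear ✓ (exactly-once usage across v, y)
affine ✓ (none of v, y used more than once)
relevant ✓ (none of v, y goes unused)
unrestricted ✓ (typability at (A → A) → A is all that's needed)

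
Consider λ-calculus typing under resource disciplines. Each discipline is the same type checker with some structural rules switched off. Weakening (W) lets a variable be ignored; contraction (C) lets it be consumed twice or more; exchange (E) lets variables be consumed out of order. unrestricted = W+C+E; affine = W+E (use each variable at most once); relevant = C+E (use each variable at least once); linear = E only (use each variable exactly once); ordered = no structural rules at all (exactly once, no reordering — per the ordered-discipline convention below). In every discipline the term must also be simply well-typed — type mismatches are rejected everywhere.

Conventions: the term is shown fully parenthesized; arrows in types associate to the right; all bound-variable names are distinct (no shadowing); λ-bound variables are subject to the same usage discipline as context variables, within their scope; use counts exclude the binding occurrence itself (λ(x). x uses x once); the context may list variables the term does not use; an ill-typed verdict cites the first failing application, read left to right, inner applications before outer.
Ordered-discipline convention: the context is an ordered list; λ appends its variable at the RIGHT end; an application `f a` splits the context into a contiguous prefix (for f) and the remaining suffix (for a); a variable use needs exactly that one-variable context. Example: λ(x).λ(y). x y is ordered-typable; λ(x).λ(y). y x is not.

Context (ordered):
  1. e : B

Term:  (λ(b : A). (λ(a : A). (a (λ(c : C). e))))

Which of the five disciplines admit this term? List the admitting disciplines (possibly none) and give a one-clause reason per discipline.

accepted by: none
use counts: e ×1, b (λ-bound) ×0, a (λ-bound) ×1, c (λ-bound) ×0
use order (left to right): a, e
typing: ill-typed: can't apply a value of type A
ordered ✗ (fails simple typing)
linear ✗ (a type mismatch blocks all five)
affine ✗ (the type mismatch rejects it)
relevant ✗ (not simply typable)
unrestricted ✗ (fails simple typing)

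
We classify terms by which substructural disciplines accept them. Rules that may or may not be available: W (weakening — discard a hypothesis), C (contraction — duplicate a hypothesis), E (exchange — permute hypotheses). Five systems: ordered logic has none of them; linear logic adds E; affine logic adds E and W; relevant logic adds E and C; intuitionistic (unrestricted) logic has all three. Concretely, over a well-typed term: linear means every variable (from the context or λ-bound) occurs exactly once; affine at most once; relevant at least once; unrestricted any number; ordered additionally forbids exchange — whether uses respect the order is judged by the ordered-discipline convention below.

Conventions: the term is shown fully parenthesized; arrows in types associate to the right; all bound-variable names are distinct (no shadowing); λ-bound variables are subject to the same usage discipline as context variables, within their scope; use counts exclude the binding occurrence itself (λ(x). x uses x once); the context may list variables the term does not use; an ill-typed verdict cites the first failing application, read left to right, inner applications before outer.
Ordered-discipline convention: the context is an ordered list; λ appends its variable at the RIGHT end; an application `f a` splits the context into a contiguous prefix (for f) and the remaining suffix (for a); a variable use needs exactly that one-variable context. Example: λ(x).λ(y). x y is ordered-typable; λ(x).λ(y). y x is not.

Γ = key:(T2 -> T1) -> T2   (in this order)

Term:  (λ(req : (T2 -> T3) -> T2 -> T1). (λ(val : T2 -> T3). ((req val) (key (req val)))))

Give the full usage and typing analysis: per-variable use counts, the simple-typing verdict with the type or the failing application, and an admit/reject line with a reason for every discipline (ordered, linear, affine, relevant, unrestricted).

use counts: key: 1×; req [bound]: 2×; val [bound]: 2×
uses in reading order: req, val, key, req, val
typing: well-typed at ((T2 -> T3) -> T2 -> T1) -> (T2 -> T3) -> T1
ordered: ✗, uses contraction: req ×2, val ×2
linear: ✗, uses contraction: req ×2, val ×2
affine: ✗, uses contraction: req ×2, val ×2
relevant: ✓, at least one use each (key, req, val)
unrestricted: ✓, simply typable at ((T2 -> T3) -> T2 -> T1) -> (T2 -> T3) -> T1; W, C, E all held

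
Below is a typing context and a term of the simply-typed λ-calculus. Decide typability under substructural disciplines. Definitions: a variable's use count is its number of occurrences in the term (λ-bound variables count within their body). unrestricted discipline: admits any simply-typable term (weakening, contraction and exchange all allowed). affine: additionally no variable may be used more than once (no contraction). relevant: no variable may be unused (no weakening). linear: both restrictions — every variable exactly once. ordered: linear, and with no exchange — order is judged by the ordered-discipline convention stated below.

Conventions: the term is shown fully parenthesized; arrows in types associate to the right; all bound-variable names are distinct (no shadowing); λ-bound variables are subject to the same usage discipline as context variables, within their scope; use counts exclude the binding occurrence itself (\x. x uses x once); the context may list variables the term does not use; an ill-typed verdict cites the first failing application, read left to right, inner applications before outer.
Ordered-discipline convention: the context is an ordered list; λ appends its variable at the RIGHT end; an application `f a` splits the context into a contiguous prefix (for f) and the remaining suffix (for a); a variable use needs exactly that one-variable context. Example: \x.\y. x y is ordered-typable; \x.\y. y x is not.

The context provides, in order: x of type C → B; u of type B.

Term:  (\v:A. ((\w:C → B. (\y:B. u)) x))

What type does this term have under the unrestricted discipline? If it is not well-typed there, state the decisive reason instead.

term : A → B → B
usage: x=1; u=1; v [bound]=0; w [bound]=0; y [bound]=0
left-to-right use order: u, x
typing: well-typed at A → B → B
per-discipline verdicts: ordered ✗; linear ✗; affine ✓; relevant ✗; unrestricted ✓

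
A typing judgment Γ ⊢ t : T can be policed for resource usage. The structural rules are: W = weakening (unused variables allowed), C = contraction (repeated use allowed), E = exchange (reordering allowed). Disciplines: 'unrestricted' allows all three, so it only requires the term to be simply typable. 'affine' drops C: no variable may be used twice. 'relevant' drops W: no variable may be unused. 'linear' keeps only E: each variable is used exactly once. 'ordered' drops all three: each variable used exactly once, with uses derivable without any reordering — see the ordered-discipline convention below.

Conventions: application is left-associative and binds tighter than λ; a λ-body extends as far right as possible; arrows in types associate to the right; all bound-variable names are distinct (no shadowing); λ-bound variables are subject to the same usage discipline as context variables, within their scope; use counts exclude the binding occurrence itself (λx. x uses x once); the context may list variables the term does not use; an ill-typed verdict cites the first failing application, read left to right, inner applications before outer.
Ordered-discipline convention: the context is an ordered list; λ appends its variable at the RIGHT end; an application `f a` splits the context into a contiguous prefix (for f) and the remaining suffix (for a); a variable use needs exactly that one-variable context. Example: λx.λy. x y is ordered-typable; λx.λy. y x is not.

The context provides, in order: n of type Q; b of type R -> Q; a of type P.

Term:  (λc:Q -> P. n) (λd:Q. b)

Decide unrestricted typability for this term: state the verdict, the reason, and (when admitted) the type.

no — fails simple typing
variable uses: n: 1×, b: 1×, a: 0×, c [bound]: 0×, d [bound]: 0×
left-to-right use order: n, b
typing: ill-typed: a function awaiting Q -> P gets Q -> R -> Q
per-discipline verdicts: ordered ✗, linear ✗, affine ✗, relevant ✗, unrestricted ✗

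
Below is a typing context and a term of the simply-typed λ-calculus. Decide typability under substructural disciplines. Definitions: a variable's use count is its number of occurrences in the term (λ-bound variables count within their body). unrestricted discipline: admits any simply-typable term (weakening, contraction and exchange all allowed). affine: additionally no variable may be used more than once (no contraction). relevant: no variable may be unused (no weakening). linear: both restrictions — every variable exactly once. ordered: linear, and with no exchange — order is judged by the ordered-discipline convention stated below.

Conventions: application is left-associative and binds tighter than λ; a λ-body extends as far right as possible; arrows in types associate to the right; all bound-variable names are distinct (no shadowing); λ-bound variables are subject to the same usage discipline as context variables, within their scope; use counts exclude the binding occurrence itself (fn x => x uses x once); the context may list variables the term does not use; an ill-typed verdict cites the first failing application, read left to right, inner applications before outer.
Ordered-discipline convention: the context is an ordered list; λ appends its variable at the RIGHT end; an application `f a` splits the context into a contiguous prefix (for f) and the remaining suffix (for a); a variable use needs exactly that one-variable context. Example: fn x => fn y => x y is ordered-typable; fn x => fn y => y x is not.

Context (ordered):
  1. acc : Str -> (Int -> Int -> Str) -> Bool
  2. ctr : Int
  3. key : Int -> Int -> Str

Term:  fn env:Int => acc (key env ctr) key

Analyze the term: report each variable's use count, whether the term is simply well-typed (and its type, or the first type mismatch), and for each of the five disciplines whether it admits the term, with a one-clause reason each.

use counts: acc: 1×; ctr: 1×; key: 2×; env (bound): 1×
order of uses: acc, key, env, ctr, key
typing: well-typed — term : Int -> Bool
ordered: ✗ — key ×2 used more than once (contraction)
linear: ✗ — key ×2 used more than once (contraction)
affine: ✗ — key ×2 used more than once (contraction)
relevant: ✓ — every one of acc, ctr, key, env appears
unrestricted: ✓ — well-typed at Int -> Bool; no restrictions here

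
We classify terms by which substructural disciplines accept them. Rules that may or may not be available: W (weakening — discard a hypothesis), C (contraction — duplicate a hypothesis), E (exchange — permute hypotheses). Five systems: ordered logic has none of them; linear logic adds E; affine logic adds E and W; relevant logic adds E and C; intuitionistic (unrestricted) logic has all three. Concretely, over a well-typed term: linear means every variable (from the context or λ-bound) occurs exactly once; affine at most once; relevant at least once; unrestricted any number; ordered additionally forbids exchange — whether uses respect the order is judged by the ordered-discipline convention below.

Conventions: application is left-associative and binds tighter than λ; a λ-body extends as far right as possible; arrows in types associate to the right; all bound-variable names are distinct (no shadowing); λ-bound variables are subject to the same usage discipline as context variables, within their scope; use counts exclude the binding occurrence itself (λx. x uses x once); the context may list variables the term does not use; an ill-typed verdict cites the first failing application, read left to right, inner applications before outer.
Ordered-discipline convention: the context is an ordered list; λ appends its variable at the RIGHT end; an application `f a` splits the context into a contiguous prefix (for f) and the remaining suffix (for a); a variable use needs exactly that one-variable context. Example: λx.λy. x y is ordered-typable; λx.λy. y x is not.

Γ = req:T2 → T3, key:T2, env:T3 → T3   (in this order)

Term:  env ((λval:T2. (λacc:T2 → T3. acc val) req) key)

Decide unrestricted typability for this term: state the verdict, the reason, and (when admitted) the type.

yes — typability at T3 is all that's needed; term : T3
usage: req: 1×, key: 1×, env: 1×, val (bound): 1×, acc (bound): 1×
order of uses: env, acc, val, req, key
typing: well-typed — term : T3
across the five disciplines: ordered ✗ · linear ✓ · affine ✓ · relevant ✓ · unrestricted ✓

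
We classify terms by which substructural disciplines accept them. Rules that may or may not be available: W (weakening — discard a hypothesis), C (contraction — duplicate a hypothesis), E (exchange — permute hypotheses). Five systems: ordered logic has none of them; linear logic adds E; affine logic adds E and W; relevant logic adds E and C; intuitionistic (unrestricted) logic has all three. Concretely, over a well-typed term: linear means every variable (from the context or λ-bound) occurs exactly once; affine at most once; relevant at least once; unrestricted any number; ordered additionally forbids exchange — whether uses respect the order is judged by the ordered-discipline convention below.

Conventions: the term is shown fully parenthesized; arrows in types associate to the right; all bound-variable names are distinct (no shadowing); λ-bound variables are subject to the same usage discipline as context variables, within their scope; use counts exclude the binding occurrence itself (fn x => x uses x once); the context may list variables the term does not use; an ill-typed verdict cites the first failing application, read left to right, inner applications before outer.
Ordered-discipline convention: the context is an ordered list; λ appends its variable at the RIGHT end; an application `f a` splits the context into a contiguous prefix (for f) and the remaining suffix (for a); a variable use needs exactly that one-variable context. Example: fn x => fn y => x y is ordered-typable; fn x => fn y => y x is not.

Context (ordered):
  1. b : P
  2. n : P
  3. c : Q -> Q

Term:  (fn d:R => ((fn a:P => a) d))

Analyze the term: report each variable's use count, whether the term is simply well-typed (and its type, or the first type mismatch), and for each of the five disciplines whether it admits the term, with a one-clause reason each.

variable uses: b ×0; n ×0; c ×0; d [bound] ×1; a [bound] ×1
uses in reading order: a, d
typing: ill-typed: argument of type R where P is required
ordered: ✗, fails simple typing
linear: ✗, a type mismatch blocks all five
affine: ✗, the type mismatch rejects it
relevant: ✗, not simply typable
unrestricted: ✗, fails simple typing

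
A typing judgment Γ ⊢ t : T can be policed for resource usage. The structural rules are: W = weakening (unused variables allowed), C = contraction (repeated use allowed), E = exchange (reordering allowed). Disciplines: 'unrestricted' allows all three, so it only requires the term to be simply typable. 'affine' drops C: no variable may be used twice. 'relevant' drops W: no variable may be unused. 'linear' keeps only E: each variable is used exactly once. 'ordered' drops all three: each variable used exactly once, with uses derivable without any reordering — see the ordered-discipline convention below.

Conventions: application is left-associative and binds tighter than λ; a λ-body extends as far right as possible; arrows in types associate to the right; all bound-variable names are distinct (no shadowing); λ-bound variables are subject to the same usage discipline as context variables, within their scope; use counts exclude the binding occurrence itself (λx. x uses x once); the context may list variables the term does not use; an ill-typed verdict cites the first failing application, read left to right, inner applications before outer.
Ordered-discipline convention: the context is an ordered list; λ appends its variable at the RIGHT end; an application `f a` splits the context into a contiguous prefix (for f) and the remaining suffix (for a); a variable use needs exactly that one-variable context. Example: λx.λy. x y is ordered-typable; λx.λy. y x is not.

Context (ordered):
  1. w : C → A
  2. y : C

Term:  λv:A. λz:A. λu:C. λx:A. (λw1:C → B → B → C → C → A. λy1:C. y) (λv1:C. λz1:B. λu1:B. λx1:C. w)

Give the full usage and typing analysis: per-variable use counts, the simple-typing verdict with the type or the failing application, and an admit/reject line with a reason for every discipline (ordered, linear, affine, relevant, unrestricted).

use counts: w ×1; y ×1; v (λ-bound) ×0; z (λ-bound) ×0; u (λ-bound) ×0; x (λ-bound) ×0; w1 (λ-bound) ×0; y1 (λ-bound) ×0; v1 (λ-bound) ×0; z1 (λ-bound) ×0; u1 (λ-bound) ×0; x1 (λ-bound) ×0
left-to-right use order: y, w
typing: well-typed — term : A → A → C → A → C → C
ordered: ✗ — unused: v, z, u, x, w1, y1, v1, z1, u1, x1 — weakening required
linear: ✗ — unused: v, z, u, x, w1, y1, v1, z1, u1, x1 — weakening required
affine: ✓ — w, y, v, z, u, x, w1, y1, v1, z1, u1, x1: no repeats, contraction unneeded
relevant: ✗ — unused: v, z, u, x, w1, y1, v1, z1, u1, x1 — weakening required
unrestricted: ✓ — typability at A → A → C → A → C → C is all that's needed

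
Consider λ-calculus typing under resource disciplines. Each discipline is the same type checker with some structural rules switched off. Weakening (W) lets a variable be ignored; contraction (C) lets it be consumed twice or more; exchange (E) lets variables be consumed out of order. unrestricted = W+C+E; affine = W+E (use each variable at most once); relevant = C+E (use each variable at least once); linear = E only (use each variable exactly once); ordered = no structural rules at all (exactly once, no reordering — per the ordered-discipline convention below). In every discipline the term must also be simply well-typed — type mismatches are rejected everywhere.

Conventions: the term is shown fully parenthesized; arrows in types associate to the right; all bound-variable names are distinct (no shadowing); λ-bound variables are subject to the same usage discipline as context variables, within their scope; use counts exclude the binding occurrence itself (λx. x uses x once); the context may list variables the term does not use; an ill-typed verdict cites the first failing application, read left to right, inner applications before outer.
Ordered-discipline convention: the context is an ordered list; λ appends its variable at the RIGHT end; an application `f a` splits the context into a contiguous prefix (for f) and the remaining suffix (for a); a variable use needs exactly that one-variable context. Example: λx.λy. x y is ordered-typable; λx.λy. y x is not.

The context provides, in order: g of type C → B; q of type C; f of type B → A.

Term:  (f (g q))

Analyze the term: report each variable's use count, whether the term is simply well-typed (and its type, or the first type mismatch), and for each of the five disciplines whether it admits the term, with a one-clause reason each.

use counts: g: 1; q: 1; f: 1
uses in reading order: f, g, q
typing: well-typed at A
ordered: ✗, needs exchange: uses follow f, g, q
linear: ✓, g, q, f: one use apiece
affine: ✓, g, q, f: no repeats, contraction unneeded
relevant: ✓, g, q, f: all used, weakening unneeded
unrestricted: ✓, simply typable at A; W, C, E all held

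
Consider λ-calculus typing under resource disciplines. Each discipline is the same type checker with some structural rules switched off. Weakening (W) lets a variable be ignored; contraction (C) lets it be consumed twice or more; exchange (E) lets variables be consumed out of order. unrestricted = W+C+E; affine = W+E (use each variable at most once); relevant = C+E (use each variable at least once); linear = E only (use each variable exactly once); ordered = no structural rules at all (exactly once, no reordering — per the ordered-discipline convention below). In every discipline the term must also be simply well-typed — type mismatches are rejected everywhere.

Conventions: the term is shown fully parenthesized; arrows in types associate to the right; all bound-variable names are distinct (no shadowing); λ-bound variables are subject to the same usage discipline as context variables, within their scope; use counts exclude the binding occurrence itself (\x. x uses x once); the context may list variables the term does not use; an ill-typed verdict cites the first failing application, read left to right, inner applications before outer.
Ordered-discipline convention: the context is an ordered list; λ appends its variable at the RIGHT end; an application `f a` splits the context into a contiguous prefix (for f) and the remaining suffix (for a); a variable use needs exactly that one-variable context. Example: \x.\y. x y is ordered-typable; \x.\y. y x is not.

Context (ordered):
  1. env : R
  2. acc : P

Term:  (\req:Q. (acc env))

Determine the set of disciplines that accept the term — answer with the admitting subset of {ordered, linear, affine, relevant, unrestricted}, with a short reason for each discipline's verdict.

admitted by: none
variable uses: env ×1, acc ×1, req (λ-bound) ×0
uses in reading order: acc, env
typing: ill-typed: non-function type P applied to an argument
ordered: ✗, fails simple typing
linear: ✗, a type mismatch blocks all five
affine: ✗, the type mismatch rejects it
relevant: ✗, not simply typable
unrestricted: ✗, fails simple typing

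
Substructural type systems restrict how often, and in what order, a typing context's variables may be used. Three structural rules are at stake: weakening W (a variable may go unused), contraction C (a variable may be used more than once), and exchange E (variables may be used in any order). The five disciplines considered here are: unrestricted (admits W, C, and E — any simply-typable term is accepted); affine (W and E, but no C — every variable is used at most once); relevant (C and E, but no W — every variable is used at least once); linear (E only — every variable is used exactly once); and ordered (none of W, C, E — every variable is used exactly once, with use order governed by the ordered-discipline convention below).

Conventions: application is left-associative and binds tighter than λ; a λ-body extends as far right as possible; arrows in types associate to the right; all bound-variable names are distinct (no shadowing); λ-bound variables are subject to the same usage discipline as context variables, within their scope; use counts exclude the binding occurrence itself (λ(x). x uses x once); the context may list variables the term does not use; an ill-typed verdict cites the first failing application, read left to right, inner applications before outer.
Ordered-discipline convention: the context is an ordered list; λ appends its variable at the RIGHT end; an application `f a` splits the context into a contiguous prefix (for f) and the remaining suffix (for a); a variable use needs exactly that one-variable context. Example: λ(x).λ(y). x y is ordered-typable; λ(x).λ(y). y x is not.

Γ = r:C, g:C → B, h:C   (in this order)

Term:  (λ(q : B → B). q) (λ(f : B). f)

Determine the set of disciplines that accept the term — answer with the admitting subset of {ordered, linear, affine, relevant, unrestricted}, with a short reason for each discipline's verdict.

admitting disciplines: affine, unrestricted
variable uses: r=0; g=0; h=0; q (λ-bound)=1; f (λ-bound)=1
uses in reading order: q, f
typing: well-typed — term : B → B
ordered ✗ (r, g, h never used (weakening))
linear ✗ (r, g, h never used (weakening))
affine ✓ (r, g, h, q, f: no repeats, contraction unneeded)
relevant ✗ (r, g, h never used (weakening))
unrestricted ✓ (simply typable at B → B; W, C, E all held)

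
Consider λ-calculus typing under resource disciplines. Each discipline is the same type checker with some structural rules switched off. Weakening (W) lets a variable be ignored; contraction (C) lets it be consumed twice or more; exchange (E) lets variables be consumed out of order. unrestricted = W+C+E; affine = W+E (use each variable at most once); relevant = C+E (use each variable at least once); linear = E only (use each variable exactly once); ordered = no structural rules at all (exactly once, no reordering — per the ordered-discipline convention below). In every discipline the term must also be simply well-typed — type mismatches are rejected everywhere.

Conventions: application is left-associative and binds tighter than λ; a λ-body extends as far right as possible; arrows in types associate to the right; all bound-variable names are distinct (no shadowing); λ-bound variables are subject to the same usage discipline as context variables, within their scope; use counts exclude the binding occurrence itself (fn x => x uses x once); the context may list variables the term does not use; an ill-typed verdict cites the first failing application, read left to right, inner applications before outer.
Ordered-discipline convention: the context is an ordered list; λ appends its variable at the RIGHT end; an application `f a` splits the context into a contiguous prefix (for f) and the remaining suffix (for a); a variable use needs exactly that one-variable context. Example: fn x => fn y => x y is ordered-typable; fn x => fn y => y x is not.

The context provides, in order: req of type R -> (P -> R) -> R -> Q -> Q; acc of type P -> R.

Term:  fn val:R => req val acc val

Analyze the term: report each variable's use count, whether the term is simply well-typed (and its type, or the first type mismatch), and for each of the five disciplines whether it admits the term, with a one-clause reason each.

counts: req=1; acc=1; val [bound]=2
use order (left to right): req, val, acc, val
typing: well-typed — term : R -> Q -> Q
ordered: ✗ — needs contraction — val ×2
linear: ✗ — needs contraction — val ×2
affine: ✗ — needs contraction — val ×2
relevant: ✓ — at least one use each (req, acc, val)
unrestricted: ✓ — type-checks (R -> Q -> Q) and nothing is barred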